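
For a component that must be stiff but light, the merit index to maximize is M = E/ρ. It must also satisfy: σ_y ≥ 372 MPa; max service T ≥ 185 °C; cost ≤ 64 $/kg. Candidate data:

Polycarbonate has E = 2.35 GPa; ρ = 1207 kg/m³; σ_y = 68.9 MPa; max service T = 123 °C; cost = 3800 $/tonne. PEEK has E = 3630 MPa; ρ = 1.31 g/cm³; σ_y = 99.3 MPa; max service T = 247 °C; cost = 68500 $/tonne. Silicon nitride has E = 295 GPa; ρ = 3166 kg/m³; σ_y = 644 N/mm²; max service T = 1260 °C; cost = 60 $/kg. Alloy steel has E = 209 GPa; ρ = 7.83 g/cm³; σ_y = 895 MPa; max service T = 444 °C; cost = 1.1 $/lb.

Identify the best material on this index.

silicon nitride

Screen on constraints: σ_y ≥ 372 MPa; max service T ≥ 185 °C; cost ≤ 64 $/kg. Survivors: silicon nitride, alloy steel.
Putting every candidate on a common basis:
  silicon nitride: E = 295.0 GPa, ρ = 3166 kg/m³
  alloy steel: E = 209.0 GPa, ρ = 7830 kg/m³
  silicon nitride: M = 93.2 MN·m/kg
  alloy steel: M = 26.7 MN·m/kg
Silicon nitride ranks first.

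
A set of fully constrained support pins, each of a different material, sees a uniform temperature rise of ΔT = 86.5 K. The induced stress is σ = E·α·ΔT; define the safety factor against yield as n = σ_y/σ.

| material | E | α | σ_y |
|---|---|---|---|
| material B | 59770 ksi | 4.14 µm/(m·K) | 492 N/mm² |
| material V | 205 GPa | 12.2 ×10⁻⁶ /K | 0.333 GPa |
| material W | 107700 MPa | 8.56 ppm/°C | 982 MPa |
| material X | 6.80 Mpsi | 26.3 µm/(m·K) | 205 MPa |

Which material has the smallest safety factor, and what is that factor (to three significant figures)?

material V, n = 1.54

Per material, after unit conversion:
  material B: E = 412.1, α = 4.14, σ_y = 492.0 → σ = 148 MPa, n = 3.33
  material V: E = 205.0, α = 12.2, σ_y = 333.0 → σ = 216 MPa, n = 1.54
  material W: E = 107.7, α = 8.56, σ_y = 982.0 → σ = 79.7 MPa, n = 12.3
  material X: E = 46.88, α = 26.3, σ_y = 205.0 → σ = 107 MPa, n = 1.92
Smallest n: material V with n = 1.54.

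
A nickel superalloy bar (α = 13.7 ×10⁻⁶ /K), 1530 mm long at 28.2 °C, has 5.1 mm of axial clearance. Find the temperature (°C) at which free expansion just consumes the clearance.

272 °C

α·L₀·ΔT = 5.1 mm ⇒ ΔT = 5.1 / (13.7×10⁻⁶ × 1530.0) = 243.3 K.
T = 28.2 + 243.3 = 271.5 °C.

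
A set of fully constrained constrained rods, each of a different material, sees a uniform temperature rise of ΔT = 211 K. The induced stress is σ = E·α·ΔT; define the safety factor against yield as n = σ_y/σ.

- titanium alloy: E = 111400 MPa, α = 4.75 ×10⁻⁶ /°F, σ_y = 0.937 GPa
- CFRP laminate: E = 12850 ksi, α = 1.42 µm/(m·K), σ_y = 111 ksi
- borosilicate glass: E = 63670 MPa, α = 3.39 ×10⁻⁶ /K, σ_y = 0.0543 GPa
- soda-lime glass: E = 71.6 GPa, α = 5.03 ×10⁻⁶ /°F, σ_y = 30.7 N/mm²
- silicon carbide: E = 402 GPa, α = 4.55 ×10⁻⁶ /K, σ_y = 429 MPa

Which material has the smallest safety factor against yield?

Converting E to GPa, α to ×10⁻⁶/K, σ_y to MPa, then σ and n for each:
  titanium alloy: E = 111.4, α = 8.55, σ_y = 937.0 → σ = 201 MPa, n = 4.66
  CFRP laminate: E = 88.60, α = 1.42, σ_y = 765.3 → σ = 26.5 MPa, n = 28.8
  borosilicate glass: E = 63.67, α = 3.39, σ_y = 54.30 → σ = 45.5 MPa, n = 1.19
  soda-lime glass: E = 71.60, α = 9.05, σ_y = 30.70 → σ = 137 MPa, n = 0.224
  silicon carbide: E = 402.0, α = 4.55, σ_y = 429.0 → σ = 386 MPa, n = 1.11
Soda-lime glass has the lowest safety factor, n = 0.224.

soda-lime glass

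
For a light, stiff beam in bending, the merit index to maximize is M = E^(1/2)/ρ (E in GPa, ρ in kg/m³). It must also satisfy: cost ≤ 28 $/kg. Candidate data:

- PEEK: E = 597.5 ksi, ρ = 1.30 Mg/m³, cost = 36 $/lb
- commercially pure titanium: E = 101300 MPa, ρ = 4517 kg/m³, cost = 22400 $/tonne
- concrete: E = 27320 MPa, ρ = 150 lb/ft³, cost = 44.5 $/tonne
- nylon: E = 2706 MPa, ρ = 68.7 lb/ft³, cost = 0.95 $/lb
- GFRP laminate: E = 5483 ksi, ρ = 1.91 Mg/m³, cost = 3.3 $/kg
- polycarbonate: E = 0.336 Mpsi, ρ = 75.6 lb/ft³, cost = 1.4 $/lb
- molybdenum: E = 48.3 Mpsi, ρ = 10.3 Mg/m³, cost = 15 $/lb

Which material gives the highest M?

Screen on constraints: cost ≤ 28 $/kg. Survivors: commercially pure titanium, concrete, nylon, GFRP laminate, polycarbonate.
Convert each candidate to consistent units, then evaluate M:
  commercially pure titanium: E = 101.3 GPa, ρ = 4517 kg/m³
  concrete: E = 27.32 GPa, ρ = 2403 kg/m³
  nylon: E = 2.706 GPa, ρ = 1100 kg/m³
  GFRP laminate: E = 37.80 GPa, ρ = 1910 kg/m³
  polycarbonate: E = 2.317 GPa, ρ = 1211 kg/m³
  GFRP laminate: M = 3.22×10⁻³
  commercially pure titanium: M = 2.23×10⁻³
  concrete: M = 2.18×10⁻³
  nylon: M = 1.49×10⁻³
  polycarbonate: M = 1.26×10⁻³
The maximum is for GFRP laminate.

GFRP laminate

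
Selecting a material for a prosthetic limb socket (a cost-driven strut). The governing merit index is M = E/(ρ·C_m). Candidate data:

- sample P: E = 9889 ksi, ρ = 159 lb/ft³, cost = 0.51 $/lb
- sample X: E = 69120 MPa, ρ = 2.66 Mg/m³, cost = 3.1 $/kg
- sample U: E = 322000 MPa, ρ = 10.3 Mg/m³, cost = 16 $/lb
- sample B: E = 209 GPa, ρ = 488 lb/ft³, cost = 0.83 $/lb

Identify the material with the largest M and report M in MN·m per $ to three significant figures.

sample P, M = 23.8 MN·m per $

Convert each candidate to consistent units, then evaluate M:
  sample P: E = 68.18 GPa, ρ = 2547 kg/m³, cost = 1.124 $/kg
  sample X: E = 69.12 GPa, ρ = 2660 kg/m³, cost = 3.100 $/kg
  sample U: E = 322.0 GPa, ρ = 10300 kg/m³, cost = 35.27 $/kg
  sample B: E = 209.0 GPa, ρ = 7817 kg/m³, cost = 1.830 $/kg
  sample P: M = 23.8 MN·m per $
  sample B: M = 14.6 MN·m per $
  sample X: M = 8.38 MN·m per $
  sample U: M = 0.886 MN·m per $
Highest index: sample P.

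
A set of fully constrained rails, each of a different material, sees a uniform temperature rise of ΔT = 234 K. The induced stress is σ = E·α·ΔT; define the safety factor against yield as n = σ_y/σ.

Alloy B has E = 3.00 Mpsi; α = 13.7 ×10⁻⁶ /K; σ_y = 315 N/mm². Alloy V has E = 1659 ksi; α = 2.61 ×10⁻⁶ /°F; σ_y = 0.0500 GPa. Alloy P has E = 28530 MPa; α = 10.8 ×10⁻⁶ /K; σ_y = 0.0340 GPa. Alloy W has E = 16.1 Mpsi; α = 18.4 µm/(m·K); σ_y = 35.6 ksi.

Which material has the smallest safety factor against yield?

alloy P

In consistent units (E in GPa, α in ×10⁻⁶/K, σ_y in MPa):
  alloy B: E = 20.68, α = 13.7, σ_y = 315.0 → σ = 66.3 MPa, n = 4.75
  alloy V: E = 11.44, α = 4.70, σ_y = 50.00 → σ = 12.6 MPa, n = 3.98
  alloy P: E = 28.53, α = 10.8, σ_y = 34.00 → σ = 72.1 MPa, n = 0.472
  alloy W: E = 111.0, α = 18.4, σ_y = 245.5 → σ = 478 MPa, n = 0.514
The minimum is alloy P at n = 0.472.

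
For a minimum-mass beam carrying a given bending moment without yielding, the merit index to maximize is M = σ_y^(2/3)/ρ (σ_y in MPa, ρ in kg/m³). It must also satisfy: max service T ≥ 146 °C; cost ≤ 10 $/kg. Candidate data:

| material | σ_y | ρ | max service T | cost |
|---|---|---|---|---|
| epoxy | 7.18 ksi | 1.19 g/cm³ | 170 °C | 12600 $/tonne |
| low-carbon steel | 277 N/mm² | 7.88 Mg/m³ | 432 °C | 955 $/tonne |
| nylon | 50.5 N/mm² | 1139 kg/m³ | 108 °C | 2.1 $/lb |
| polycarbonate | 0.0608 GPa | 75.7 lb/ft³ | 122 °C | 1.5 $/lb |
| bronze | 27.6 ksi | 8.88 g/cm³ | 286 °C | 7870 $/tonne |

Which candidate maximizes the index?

Screen on constraints: max service T ≥ 146 °C; cost ≤ 10 $/kg. Survivors: low-carbon steel, bronze.
After converting to SI:
  low-carbon steel: σ_y = 277.0 MPa, ρ = 7880 kg/m³
  bronze: σ_y = 190.3 MPa, ρ = 8880 kg/m³
  low-carbon steel: M = 5.39×10⁻³
  bronze: M = 3.73×10⁻³
Low-carbon steel ranks first.

low-carbon steel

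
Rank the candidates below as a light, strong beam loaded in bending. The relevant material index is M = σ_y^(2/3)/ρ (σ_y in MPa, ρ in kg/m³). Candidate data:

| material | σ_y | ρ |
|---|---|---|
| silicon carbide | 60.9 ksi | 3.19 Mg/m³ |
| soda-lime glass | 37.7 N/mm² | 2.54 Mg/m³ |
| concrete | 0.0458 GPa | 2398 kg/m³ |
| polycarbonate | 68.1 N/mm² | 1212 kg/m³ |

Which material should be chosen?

After converting to SI:
  silicon carbide: σ_y = 419.9 MPa, ρ = 3190 kg/m³
  soda-lime glass: σ_y = 37.70 MPa, ρ = 2540 kg/m³
  concrete: σ_y = 45.80 MPa, ρ = 2398 kg/m³
  polycarbonate: σ_y = 68.10 MPa, ρ = 1212 kg/m³
  silicon carbide: M = 17.6×10⁻³
  polycarbonate: M = 13.8×10⁻³
  concrete: M = 5.34×10⁻³
  soda-lime glass: M = 4.43×10⁻³
The maximum is for silicon carbide.

silicon carbide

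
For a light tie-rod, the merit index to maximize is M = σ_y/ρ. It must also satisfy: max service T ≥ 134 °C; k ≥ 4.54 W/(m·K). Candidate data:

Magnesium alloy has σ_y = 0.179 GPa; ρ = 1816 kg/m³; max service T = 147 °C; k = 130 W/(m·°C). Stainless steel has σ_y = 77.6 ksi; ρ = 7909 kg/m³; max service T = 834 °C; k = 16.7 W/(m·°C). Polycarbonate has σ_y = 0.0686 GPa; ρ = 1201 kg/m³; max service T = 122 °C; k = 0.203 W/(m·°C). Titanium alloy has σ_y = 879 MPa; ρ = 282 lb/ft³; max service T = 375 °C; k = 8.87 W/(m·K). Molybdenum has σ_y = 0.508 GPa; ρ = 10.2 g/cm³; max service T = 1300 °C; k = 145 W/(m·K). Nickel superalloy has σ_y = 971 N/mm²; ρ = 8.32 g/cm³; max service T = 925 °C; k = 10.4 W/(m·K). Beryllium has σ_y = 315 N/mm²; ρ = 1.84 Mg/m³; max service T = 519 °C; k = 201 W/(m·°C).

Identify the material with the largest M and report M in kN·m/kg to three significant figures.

titanium alloy, M = 195 kN·m/kg

Screen on constraints: max service T ≥ 134 °C; k ≥ 4.54 W/(m·K). Survivors: magnesium alloy, stainless steel, titanium alloy, molybdenum, nickel superalloy, beryllium.
Putting every candidate on a common basis:
  magnesium alloy: σ_y = 179.0 MPa, ρ = 1816 kg/m³
  stainless steel: σ_y = 535.0 MPa, ρ = 7909 kg/m³
  titanium alloy: σ_y = 879.0 MPa, ρ = 4517 kg/m³
  molybdenum: σ_y = 508.0 MPa, ρ = 10200 kg/m³
  nickel superalloy: σ_y = 971.0 MPa, ρ = 8320 kg/m³
  beryllium: σ_y = 315.0 MPa, ρ = 1840 kg/m³
  titanium alloy: M = 195 kN·m/kg
  beryllium: M = 171 kN·m/kg
  nickel superalloy: M = 117 kN·m/kg
  magnesium alloy: M = 98.6 kN·m/kg
  stainless steel: M = 67.6 kN·m/kg
  molybdenum: M = 49.8 kN·m/kg
The maximum is for titanium alloy.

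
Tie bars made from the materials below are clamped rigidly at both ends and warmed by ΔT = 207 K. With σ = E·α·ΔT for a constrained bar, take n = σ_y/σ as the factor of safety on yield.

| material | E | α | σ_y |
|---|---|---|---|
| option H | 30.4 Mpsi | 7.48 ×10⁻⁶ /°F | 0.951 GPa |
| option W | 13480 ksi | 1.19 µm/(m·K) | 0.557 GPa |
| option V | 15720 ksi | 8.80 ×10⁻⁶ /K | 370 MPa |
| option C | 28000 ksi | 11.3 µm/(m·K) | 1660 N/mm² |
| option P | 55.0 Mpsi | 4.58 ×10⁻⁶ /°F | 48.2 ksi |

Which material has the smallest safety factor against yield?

In consistent units (E in GPa, α in ×10⁻⁶/K, σ_y in MPa):
  option H: E = 209.6, α = 13.5, σ_y = 951.0 → σ = 584 MPa, n = 1.63
  option W: E = 92.94, α = 1.19, σ_y = 557.0 → σ = 22.9 MPa, n = 24.3
  option V: E = 108.4, α = 8.80, σ_y = 370.0 → σ = 197 MPa, n = 1.87
  option C: E = 193.1, α = 11.3, σ_y = 1660 → σ = 452 MPa, n = 3.68
  option P: E = 379.2, α = 8.24, σ_y = 332.3 → σ = 647 MPa, n = 0.514
The minimum is option P at n = 0.514.

option P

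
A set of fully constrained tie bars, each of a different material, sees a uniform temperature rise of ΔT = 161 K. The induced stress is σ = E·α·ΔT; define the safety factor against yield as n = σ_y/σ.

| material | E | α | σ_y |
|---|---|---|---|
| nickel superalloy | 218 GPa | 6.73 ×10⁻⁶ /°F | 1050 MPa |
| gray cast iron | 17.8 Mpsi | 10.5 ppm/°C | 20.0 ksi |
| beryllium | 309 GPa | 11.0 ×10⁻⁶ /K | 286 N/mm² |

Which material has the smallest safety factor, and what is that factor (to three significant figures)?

In consistent units (E in GPa, α in ×10⁻⁶/K, σ_y in MPa):
  nickel superalloy: E = 218.0, α = 12.1, σ_y = 1050 → σ = 425 MPa, n = 2.47
  gray cast iron: E = 122.7, α = 10.5, σ_y = 137.9 → σ = 207 MPa, n = 0.665
  beryllium: E = 309.0, α = 11.0, σ_y = 286.0 → σ = 547 MPa, n = 0.523
The minimum is beryllium at n = 0.523.

beryllium, n = 0.523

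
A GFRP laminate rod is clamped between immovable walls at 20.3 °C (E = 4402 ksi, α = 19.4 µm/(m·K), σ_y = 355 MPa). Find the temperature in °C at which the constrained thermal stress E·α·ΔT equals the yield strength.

E = 4402 ksi = 30.35 GPa.
E·α·ΔT = 355.0 MPa ⇒ ΔT = 355.0 / (30.35×10³ × 19.4×10⁻⁶) = 602.9 K.
T = 20.3 + 602.9 = 623.2 °C.

623 °C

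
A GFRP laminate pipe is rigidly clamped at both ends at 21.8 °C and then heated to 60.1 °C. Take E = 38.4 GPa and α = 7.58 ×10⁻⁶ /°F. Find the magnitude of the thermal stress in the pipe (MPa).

20.1 MPa

α = 7.58×10⁻⁶/°F × 9/5 = 13.6×10⁻⁶/K.
ΔT = 38.30 K. Constrained thermal stress σ = E·α·ΔT = 38.40×10³ MPa × 13.6×10⁻⁶ × 38.30 = 20.1 MPa (compressive).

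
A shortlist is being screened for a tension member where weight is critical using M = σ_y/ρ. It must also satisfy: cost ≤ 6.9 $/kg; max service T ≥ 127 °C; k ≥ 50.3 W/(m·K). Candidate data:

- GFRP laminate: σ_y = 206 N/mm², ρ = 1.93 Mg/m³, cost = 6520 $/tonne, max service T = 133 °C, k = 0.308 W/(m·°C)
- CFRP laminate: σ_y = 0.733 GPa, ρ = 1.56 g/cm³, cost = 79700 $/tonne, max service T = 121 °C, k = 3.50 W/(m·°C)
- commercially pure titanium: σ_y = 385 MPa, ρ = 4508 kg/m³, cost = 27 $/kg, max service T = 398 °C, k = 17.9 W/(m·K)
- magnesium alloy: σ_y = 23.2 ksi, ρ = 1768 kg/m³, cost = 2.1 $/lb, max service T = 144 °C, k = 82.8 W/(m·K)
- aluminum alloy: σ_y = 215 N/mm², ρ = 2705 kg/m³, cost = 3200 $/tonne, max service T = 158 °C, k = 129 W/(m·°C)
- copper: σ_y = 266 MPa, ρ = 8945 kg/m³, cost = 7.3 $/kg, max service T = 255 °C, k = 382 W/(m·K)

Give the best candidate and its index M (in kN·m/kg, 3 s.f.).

magnesium alloy, M = 90.5 kN·m/kg

Screen on constraints: cost ≤ 6.9 $/kg; max service T ≥ 127 °C; k ≥ 50.3 W/(m·K). Survivors: magnesium alloy, aluminum alloy.
Convert each candidate to consistent units, then evaluate M:
  magnesium alloy: σ_y = 160.0 MPa, ρ = 1768 kg/m³
  aluminum alloy: σ_y = 215.0 MPa, ρ = 2705 kg/m³
  magnesium alloy: M = 90.5 kN·m/kg
  aluminum alloy: M = 79.5 kN·m/kg
Magnesium alloy has the largest M.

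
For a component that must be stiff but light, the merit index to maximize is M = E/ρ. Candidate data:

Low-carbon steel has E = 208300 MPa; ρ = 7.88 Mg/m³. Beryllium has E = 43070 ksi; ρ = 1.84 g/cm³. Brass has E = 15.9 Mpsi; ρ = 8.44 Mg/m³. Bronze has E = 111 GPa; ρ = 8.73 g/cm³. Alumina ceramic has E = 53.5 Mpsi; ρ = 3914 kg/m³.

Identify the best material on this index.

Convert each candidate to consistent units, then evaluate M:
  low-carbon steel: E = 208.3 GPa, ρ = 7880 kg/m³
  beryllium: E = 297.0 GPa, ρ = 1840 kg/m³
  brass: E = 109.6 GPa, ρ = 8440 kg/m³
  bronze: E = 111.0 GPa, ρ = 8730 kg/m³
  alumina ceramic: E = 368.9 GPa, ρ = 3914 kg/m³
  beryllium: M = 161 MN·m/kg
  alumina ceramic: M = 94.2 MN·m/kg
  low-carbon steel: M = 26.4 MN·m/kg
  brass: M = 13.0 MN·m/kg
  bronze: M = 12.7 MN·m/kg
The maximum is for beryllium.

beryllium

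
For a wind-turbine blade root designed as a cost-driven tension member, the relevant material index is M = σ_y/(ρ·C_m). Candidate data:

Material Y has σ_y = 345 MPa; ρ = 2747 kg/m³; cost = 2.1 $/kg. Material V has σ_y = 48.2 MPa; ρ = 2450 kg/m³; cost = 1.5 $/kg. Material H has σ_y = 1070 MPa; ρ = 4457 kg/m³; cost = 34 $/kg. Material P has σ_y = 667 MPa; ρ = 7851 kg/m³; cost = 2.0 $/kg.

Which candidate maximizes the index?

Computing M directly (units already consistent):
  material Y: M = 59.8 kN·m per $
  material P: M = 42.5 kN·m per $
  material V: M = 13.1 kN·m per $
  material H: M = 7.06 kN·m per $
Material Y has the largest M.

material Y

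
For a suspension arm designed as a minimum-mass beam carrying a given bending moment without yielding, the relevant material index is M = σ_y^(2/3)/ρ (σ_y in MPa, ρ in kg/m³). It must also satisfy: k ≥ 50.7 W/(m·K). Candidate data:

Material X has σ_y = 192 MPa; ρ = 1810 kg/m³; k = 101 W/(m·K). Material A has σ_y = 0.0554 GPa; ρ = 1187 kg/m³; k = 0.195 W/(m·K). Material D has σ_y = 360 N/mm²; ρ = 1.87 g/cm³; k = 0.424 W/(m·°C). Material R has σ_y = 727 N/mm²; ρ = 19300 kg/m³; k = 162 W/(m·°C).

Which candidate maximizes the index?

material X

Screen on constraints: k ≥ 50.7 W/(m·K). Survivors: material X, material R.
After converting to SI:
  material X: σ_y = 192.0 MPa, ρ = 1810 kg/m³
  material R: σ_y = 727.0 MPa, ρ = 19300 kg/m³
  material X: M = 18.4×10⁻³
  material R: M = 4.19×10⁻³
The maximum is for material X.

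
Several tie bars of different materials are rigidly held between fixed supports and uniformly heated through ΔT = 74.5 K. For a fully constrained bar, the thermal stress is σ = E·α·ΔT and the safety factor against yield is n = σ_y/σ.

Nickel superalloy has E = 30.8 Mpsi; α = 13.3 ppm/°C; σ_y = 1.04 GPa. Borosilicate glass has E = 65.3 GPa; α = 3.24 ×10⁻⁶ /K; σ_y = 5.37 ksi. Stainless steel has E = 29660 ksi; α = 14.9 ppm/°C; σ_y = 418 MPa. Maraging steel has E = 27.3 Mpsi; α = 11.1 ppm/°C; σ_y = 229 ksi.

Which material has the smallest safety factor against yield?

In consistent units (E in GPa, α in ×10⁻⁶/K, σ_y in MPa):
  nickel superalloy: E = 212.4, α = 13.3, σ_y = 1040 → σ = 210 MPa, n = 4.94
  borosilicate glass: E = 65.30, α = 3.24, σ_y = 37.02 → σ = 15.8 MPa, n = 2.35
  stainless steel: E = 204.5, α = 14.9, σ_y = 418.0 → σ = 227 MPa, n = 1.84
  maraging steel: E = 188.2, α = 11.1, σ_y = 1579 → σ = 156 MPa, n = 10.1
Stainless steel has the lowest safety factor, n = 1.84.

stainless steel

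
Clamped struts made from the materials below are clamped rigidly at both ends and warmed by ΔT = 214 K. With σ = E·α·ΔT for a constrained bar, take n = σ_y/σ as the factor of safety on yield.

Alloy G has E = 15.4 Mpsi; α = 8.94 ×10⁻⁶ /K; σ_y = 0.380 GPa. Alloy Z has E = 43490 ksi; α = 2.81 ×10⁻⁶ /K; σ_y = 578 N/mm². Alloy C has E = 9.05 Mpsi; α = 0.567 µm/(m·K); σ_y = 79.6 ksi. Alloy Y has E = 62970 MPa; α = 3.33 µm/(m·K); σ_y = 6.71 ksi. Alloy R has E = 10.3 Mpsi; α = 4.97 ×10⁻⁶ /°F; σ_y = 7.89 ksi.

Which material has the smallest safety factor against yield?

alloy R

With everything in SI (GPa, ×10⁻⁶/K, MPa):
  alloy G: E = 106.2, α = 8.94, σ_y = 380.0 → σ = 203 MPa, n = 1.87
  alloy Z: E = 299.9, α = 2.81, σ_y = 578.0 → σ = 180 MPa, n = 3.21
  alloy C: E = 62.40, α = 0.567, σ_y = 548.8 → σ = 7.57 MPa, n = 72.5
  alloy Y: E = 62.97, α = 3.33, σ_y = 46.26 → σ = 44.9 MPa, n = 1.03
  alloy R: E = 71.02, α = 8.95, σ_y = 54.40 → σ = 136 MPa, n = 0.400
Smallest n: alloy R with n = 0.400.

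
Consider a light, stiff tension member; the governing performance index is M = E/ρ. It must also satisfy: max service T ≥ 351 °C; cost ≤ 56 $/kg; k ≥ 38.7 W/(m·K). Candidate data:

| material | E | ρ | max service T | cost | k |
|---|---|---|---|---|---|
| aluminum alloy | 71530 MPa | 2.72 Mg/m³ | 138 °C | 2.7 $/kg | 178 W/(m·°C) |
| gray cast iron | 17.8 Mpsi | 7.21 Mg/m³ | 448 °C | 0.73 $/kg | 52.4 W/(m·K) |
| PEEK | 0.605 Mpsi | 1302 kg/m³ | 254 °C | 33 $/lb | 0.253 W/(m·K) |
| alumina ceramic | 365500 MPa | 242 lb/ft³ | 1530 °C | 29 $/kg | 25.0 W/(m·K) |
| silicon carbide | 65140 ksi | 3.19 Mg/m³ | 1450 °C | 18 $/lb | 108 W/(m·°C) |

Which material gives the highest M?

Screen on constraints: max service T ≥ 351 °C; cost ≤ 56 $/kg; k ≥ 38.7 W/(m·K). Survivors: gray cast iron, silicon carbide.
Convert each candidate to consistent units, then evaluate M:
  gray cast iron: E = 122.7 GPa, ρ = 7210 kg/m³
  silicon carbide: E = 449.1 GPa, ρ = 3190 kg/m³
  silicon carbide: M = 141 MN·m/kg
  gray cast iron: M = 17.0 MN·m/kg
Silicon carbide has the largest M.

silicon carbide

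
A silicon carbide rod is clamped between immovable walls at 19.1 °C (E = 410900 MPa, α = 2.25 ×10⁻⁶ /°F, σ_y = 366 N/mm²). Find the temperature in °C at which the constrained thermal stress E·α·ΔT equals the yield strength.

239 °C

E = 410900 MPa = 410.9 GPa.
α = 2.25×10⁻⁶/°F × 9/5 = 4.05×10⁻⁶/K.
σ_y = 366 N/mm² = 366.0 MPa.
E·α·ΔT = 366.0 MPa ⇒ ΔT = 366.0 / (410.9×10³ × 4.05×10⁻⁶) = 219.9 K.
T = 19.1 + 219.9 = 239.0 °C.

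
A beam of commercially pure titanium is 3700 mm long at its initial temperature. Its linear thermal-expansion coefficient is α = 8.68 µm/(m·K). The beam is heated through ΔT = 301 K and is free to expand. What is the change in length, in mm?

9.67 mm

ΔL = α·L₀·ΔT = 8.68×10⁻⁶ × 3700 mm × 301.0 K = 9.67 mm.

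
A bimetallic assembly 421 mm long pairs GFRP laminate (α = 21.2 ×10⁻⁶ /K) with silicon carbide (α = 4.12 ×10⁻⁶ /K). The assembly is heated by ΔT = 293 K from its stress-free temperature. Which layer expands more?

α(GFRP laminate) = 21.2×10⁻⁶/K vs α(silicon carbide) = 4.12×10⁻⁶/K.
Higher α expands more for the same ΔT: GFRP laminate.

GFRP laminate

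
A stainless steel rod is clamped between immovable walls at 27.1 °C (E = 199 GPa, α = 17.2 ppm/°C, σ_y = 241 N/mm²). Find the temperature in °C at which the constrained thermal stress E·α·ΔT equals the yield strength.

σ_y = 241 N/mm² = 241.0 MPa.
E·α·ΔT = 241.0 MPa ⇒ ΔT = 241.0 / (199.0×10³ × 17.2×10⁻⁶) = 70.41 K.
T = 27.1 + 70.41 = 97.51 °C.

97.5 °C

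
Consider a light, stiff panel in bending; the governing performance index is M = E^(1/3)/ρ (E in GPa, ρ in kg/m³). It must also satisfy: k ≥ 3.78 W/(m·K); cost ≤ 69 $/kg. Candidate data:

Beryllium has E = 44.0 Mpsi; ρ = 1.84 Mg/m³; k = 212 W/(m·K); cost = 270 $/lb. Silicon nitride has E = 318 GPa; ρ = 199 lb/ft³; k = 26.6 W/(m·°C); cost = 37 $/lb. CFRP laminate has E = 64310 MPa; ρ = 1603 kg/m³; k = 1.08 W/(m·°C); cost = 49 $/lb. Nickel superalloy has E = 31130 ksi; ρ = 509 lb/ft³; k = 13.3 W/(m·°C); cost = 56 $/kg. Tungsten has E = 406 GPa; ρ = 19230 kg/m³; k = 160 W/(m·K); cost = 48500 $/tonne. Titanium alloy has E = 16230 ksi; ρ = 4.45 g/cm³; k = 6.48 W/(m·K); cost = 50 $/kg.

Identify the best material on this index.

Screen on constraints: k ≥ 3.78 W/(m·K); cost ≤ 69 $/kg. Survivors: nickel superalloy, tungsten, titanium alloy.
Convert each candidate to consistent units, then evaluate M:
  nickel superalloy: E = 214.6 GPa, ρ = 8153 kg/m³
  tungsten: E = 406.0 GPa, ρ = 19230 kg/m³
  titanium alloy: E = 111.9 GPa, ρ = 4450 kg/m³
  titanium alloy: M = 1.08×10⁻³
  nickel superalloy: M = 0.734×10⁻³
  tungsten: M = 0.385×10⁻³
The maximum is for titanium alloy.

titanium alloy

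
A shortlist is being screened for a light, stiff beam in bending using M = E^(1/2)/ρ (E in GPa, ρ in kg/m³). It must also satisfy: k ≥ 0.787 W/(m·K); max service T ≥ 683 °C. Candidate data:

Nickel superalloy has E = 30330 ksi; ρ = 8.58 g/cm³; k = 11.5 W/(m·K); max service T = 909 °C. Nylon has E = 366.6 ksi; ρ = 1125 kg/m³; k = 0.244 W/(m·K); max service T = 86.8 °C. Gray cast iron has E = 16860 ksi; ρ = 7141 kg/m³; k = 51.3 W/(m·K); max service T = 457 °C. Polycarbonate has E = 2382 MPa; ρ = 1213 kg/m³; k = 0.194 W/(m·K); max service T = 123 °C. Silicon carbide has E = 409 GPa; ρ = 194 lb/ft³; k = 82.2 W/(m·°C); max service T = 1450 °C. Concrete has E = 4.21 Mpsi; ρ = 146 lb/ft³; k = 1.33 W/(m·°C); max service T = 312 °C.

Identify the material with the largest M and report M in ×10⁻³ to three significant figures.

Screen on constraints: k ≥ 0.787 W/(m·K); max service T ≥ 683 °C. Survivors: nickel superalloy, silicon carbide.
Convert each candidate to consistent units, then evaluate M:
  nickel superalloy: E = 209.1 GPa, ρ = 8580 kg/m³
  silicon carbide: E = 409.0 GPa, ρ = 3108 kg/m³
  silicon carbide: M = 6.51×10⁻³
  nickel superalloy: M = 1.69×10⁻³
The maximum is for silicon carbide.

silicon carbide, M = 6.51×10⁻³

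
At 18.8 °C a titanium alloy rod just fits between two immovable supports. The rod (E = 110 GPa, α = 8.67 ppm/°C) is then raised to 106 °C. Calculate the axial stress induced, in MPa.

83.2 MPa

ΔT = 87.20 K. Constrained thermal stress σ = E·α·ΔT = 110.0×10³ MPa × 8.67×10⁻⁶ × 87.20 = 83.2 MPa (compressive).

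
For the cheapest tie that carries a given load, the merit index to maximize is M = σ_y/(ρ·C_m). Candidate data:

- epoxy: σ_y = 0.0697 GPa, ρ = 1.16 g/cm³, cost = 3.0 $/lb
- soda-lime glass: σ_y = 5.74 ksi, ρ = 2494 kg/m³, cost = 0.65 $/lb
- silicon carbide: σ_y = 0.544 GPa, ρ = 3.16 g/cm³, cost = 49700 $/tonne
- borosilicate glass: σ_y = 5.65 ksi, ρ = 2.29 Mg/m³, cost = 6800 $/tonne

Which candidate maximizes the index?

Normalizing units and computing the index:
  epoxy: σ_y = 69.70 MPa, ρ = 1160 kg/m³, cost = 6.614 $/kg
  soda-lime glass: σ_y = 39.58 MPa, ρ = 2494 kg/m³, cost = 1.433 $/kg
  silicon carbide: σ_y = 544.0 MPa, ρ = 3160 kg/m³, cost = 49.70 $/kg
  borosilicate glass: σ_y = 38.96 MPa, ρ = 2290 kg/m³, cost = 6.800 $/kg
  soda-lime glass: M = 11.1 kN·m per $
  epoxy: M = 9.09 kN·m per $
  silicon carbide: M = 3.46 kN·m per $
  borosilicate glass: M = 2.50 kN·m per $
Soda-lime glass has the largest M.

soda-lime glass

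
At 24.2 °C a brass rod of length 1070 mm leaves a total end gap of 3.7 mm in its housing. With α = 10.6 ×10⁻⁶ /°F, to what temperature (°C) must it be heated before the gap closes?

205 °C

α = 10.6×10⁻⁶/°F × 9/5 = 19.1×10⁻⁶/K.
α·L₀·ΔT = 3.7 mm ⇒ ΔT = 3.7 / (19.1×10⁻⁶ × 1070.0) = 181.2 K.
T = 24.2 + 181.2 = 205.4 °C.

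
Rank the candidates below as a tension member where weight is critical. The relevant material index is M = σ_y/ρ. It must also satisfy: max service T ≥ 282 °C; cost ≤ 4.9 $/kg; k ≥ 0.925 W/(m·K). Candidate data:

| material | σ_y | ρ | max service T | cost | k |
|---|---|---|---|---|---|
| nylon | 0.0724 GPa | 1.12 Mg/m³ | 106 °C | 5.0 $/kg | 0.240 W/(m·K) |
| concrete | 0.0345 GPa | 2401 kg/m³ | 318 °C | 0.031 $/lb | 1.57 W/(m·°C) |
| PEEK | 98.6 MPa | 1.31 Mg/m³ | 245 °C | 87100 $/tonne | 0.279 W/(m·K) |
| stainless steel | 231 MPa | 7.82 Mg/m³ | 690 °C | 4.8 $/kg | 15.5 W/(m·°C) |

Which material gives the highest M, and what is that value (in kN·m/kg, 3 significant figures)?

stainless steel, M = 29.5 kN·m/kg

Screen on constraints: max service T ≥ 282 °C; cost ≤ 4.9 $/kg; k ≥ 0.925 W/(m·K). Survivors: concrete, stainless steel.
After converting to SI:
  concrete: σ_y = 34.50 MPa, ρ = 2401 kg/m³
  stainless steel: σ_y = 231.0 MPa, ρ = 7820 kg/m³
  stainless steel: M = 29.5 kN·m/kg
  concrete: M = 14.4 kN·m/kg
Stainless steel has the largest M.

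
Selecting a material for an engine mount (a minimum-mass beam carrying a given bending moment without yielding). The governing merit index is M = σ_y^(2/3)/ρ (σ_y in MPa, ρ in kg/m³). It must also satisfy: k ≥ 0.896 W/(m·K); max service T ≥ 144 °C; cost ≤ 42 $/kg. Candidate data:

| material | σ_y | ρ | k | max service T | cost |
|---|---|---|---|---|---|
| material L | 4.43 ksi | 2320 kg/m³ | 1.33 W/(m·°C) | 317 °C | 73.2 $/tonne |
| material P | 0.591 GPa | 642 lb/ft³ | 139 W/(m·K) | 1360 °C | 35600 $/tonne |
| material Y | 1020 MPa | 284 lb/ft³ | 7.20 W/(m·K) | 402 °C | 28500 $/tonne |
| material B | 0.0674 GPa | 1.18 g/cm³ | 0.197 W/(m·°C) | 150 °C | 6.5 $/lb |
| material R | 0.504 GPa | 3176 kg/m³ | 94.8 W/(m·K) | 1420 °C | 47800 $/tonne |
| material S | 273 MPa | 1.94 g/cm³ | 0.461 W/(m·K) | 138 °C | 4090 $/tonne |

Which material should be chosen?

material Y

Screen on constraints: k ≥ 0.896 W/(m·K); max service T ≥ 144 °C; cost ≤ 42 $/kg. Survivors: material L, material P, material Y.
Putting every candidate on a common basis:
  material L: σ_y = 30.54 MPa, ρ = 2320 kg/m³
  material P: σ_y = 591.0 MPa, ρ = 10280 kg/m³
  material Y: σ_y = 1020 MPa, ρ = 4549 kg/m³
  material Y: M = 22.3×10⁻³
  material P: M = 6.85×10⁻³
  material L: M = 4.21×10⁻³
Highest index: material Y.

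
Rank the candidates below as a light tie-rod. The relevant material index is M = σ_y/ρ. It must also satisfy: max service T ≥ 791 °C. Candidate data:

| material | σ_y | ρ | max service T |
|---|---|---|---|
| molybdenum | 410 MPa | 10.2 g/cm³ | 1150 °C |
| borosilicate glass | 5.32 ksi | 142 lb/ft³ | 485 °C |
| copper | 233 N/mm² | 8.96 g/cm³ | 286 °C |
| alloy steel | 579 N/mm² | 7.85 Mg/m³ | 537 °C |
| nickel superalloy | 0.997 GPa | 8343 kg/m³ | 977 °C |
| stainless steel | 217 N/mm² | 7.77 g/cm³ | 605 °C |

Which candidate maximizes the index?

nickel superalloy

Screen on constraints: max service T ≥ 791 °C. Survivors: molybdenum, nickel superalloy.
In SI units:
  molybdenum: σ_y = 410.0 MPa, ρ = 10200 kg/m³
  nickel superalloy: σ_y = 997.0 MPa, ρ = 8343 kg/m³
  nickel superalloy: M = 120 kN·m/kg
  molybdenum: M = 40.2 kN·m/kg
The maximum is for nickel superalloy.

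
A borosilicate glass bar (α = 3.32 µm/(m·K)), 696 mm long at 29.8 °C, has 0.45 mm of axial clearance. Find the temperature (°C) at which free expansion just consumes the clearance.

α·L₀·ΔT = 0.45 mm ⇒ ΔT = 0.45 / (3.32×10⁻⁶ × 696.0) = 194.7 K.
T = 29.8 + 194.7 = 224.5 °C.

225 °C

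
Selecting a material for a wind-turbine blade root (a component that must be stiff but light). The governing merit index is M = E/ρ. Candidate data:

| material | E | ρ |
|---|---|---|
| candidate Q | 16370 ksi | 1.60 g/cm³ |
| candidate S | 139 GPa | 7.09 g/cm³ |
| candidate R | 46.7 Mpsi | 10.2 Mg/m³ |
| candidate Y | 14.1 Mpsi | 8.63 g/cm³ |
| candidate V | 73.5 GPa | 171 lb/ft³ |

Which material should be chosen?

In SI units:
  candidate Q: E = 112.9 GPa, ρ = 1600 kg/m³
  candidate S: E = 139.0 GPa, ρ = 7090 kg/m³
  candidate R: E = 322.0 GPa, ρ = 10200 kg/m³
  candidate Y: E = 97.22 GPa, ρ = 8630 kg/m³
  candidate V: E = 73.50 GPa, ρ = 2739 kg/m³
  candidate Q: M = 70.5 MN·m/kg
  candidate R: M = 31.6 MN·m/kg
  candidate V: M = 26.8 MN·m/kg
  candidate S: M = 19.6 MN·m/kg
  candidate Y: M = 11.3 MN·m/kg
Candidate Q ranks first.

candidate Q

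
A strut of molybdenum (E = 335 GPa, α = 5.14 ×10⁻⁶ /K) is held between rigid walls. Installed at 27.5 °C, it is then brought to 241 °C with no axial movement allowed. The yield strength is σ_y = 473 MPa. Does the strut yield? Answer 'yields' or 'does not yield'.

ΔT = 213.5 K. Constrained thermal stress σ = E·α·ΔT = 335.0×10³ MPa × 5.14×10⁻⁶ × 213.5 = 368 MPa (compressive).
Compare to σ_y = 473 MPa: σ < σ_y, so it does not yield.

does not yield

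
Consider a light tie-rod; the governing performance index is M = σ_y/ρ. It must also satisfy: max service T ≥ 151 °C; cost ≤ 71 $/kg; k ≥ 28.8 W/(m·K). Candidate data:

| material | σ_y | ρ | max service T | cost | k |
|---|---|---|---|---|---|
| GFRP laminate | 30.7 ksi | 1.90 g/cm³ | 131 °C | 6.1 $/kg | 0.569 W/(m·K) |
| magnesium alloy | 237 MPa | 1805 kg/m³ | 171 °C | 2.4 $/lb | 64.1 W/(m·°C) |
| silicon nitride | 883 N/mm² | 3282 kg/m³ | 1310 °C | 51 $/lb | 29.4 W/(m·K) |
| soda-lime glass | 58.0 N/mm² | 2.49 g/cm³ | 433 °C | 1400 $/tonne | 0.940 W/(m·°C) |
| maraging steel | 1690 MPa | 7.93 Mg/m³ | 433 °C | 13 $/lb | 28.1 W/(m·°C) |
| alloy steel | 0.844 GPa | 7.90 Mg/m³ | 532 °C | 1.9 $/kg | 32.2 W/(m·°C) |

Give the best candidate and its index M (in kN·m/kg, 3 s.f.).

magnesium alloy, M = 131 kN·m/kg

Screen on constraints: max service T ≥ 151 °C; cost ≤ 71 $/kg; k ≥ 28.8 W/(m·K). Survivors: magnesium alloy, alloy steel.
Putting every candidate on a common basis:
  magnesium alloy: σ_y = 237.0 MPa, ρ = 1805 kg/m³
  alloy steel: σ_y = 844.0 MPa, ρ = 7900 kg/m³
  magnesium alloy: M = 131 kN·m/kg
  alloy steel: M = 107 kN·m/kg
Magnesium alloy ranks first.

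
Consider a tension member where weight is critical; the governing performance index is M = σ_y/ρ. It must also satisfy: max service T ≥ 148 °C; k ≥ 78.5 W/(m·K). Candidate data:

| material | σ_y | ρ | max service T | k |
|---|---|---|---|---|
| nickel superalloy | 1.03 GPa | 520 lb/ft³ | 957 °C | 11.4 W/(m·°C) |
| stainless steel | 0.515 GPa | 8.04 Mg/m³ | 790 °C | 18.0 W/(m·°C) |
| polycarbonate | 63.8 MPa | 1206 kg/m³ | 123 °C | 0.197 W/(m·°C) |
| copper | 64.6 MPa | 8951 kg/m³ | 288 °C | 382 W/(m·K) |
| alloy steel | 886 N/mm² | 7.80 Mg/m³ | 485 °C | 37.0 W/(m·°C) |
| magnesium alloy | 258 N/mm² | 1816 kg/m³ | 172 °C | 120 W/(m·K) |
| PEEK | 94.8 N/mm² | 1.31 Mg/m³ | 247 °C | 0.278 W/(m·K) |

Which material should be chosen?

magnesium alloy

Screen on constraints: max service T ≥ 148 °C; k ≥ 78.5 W/(m·K). Survivors: copper, magnesium alloy.
Putting every candidate on a common basis:
  copper: σ_y = 64.60 MPa, ρ = 8951 kg/m³
  magnesium alloy: σ_y = 258.0 MPa, ρ = 1816 kg/m³
  magnesium alloy: M = 142 kN·m/kg
  copper: M = 7.22 kN·m/kg
Magnesium alloy ranks first.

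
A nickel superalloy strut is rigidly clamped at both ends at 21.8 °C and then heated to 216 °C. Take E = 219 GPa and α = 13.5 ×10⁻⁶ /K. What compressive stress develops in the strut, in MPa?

574 MPa

ΔT = 194.2 K. Constrained thermal stress σ = E·α·ΔT = 219.0×10³ MPa × 13.5×10⁻⁶ × 194.2 = 574 MPa (compressive).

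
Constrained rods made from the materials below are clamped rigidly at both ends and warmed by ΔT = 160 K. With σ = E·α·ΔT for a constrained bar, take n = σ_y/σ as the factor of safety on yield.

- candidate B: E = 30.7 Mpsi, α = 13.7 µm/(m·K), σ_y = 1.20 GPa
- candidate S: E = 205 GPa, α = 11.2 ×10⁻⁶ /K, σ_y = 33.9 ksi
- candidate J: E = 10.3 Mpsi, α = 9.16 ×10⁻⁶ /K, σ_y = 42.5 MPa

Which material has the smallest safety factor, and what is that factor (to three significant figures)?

Converting E to GPa, α to ×10⁻⁶/K, σ_y to MPa, then σ and n for each:
  candidate B: E = 211.7, α = 13.7, σ_y = 1200 → σ = 464 MPa, n = 2.59
  candidate S: E = 205.0, α = 11.2, σ_y = 233.7 → σ = 367 MPa, n = 0.636
  candidate J: E = 71.02, α = 9.16, σ_y = 42.50 → σ = 104 MPa, n = 0.408
Smallest n: candidate J with n = 0.408.

candidate J, n = 0.408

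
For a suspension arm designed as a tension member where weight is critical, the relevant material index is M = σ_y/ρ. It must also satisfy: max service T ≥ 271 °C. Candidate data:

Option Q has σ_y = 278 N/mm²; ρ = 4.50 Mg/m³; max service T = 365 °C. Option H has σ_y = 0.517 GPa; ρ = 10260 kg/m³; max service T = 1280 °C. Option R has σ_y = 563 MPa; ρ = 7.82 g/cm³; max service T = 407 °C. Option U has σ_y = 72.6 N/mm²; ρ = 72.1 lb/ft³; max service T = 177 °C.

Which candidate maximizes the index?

option R

Screen on constraints: max service T ≥ 271 °C. Survivors: option Q, option H, option R.
After converting to SI:
  option Q: σ_y = 278.0 MPa, ρ = 4500 kg/m³
  option H: σ_y = 517.0 MPa, ρ = 10260 kg/m³
  option R: σ_y = 563.0 MPa, ρ = 7820 kg/m³
  option R: M = 72.0 kN·m/kg
  option Q: M = 61.8 kN·m/kg
  option H: M = 50.4 kN·m/kg
Option R has the largest M.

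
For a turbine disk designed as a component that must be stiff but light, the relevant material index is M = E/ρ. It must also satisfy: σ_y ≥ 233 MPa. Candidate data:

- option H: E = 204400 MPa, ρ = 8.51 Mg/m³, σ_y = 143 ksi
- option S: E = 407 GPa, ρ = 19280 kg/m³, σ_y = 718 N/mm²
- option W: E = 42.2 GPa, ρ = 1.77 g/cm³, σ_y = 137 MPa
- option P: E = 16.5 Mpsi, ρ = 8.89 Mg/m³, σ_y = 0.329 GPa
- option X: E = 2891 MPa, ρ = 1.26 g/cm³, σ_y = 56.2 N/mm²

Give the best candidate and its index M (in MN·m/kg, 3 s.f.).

Screen on constraints: σ_y ≥ 233 MPa. Survivors: option H, option S, option P.
After converting to SI:
  option H: E = 204.4 GPa, ρ = 8510 kg/m³
  option S: E = 407.0 GPa, ρ = 19280 kg/m³
  option P: E = 113.8 GPa, ρ = 8890 kg/m³
  option H: M = 24.0 MN·m/kg
  option S: M = 21.1 MN·m/kg
  option P: M = 12.8 MN·m/kg
Option H ranks first.

option H, M = 24.0 MN·m/kg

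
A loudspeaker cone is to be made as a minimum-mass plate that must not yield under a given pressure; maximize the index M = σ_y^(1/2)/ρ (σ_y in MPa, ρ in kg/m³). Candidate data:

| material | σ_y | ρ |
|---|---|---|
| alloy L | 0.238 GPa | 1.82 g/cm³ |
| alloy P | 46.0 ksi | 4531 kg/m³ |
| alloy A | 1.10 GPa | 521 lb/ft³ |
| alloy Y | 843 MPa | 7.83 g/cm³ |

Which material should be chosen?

alloy L

In SI units:
  alloy L: σ_y = 238.0 MPa, ρ = 1820 kg/m³
  alloy P: σ_y = 317.2 MPa, ρ = 4531 kg/m³
  alloy A: σ_y = 1100 MPa, ρ = 8346 kg/m³
  alloy Y: σ_y = 843.0 MPa, ρ = 7830 kg/m³
  alloy L: M = 8.48×10⁻³
  alloy A: M = 3.97×10⁻³
  alloy P: M = 3.93×10⁻³
  alloy Y: M = 3.71×10⁻³
The maximum is for alloy L.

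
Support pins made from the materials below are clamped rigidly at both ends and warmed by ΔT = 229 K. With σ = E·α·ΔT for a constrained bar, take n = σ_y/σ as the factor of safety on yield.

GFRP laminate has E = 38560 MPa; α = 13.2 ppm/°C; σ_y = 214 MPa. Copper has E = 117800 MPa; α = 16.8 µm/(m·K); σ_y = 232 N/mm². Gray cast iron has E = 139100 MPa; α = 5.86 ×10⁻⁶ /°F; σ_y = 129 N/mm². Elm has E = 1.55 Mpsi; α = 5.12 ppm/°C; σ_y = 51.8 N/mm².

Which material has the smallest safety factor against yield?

gray cast iron

In consistent units (E in GPa, α in ×10⁻⁶/K, σ_y in MPa):
  GFRP laminate: E = 38.56, α = 13.2, σ_y = 214.0 → σ = 117 MPa, n = 1.84
  copper: E = 117.8, α = 16.8, σ_y = 232.0 → σ = 453 MPa, n = 0.512
  gray cast iron: E = 139.1, α = 10.5, σ_y = 129.0 → σ = 336 MPa, n = 0.384
  elm: E = 10.69, α = 5.12, σ_y = 51.80 → σ = 12.5 MPa, n = 4.13
Smallest n: gray cast iron with n = 0.384.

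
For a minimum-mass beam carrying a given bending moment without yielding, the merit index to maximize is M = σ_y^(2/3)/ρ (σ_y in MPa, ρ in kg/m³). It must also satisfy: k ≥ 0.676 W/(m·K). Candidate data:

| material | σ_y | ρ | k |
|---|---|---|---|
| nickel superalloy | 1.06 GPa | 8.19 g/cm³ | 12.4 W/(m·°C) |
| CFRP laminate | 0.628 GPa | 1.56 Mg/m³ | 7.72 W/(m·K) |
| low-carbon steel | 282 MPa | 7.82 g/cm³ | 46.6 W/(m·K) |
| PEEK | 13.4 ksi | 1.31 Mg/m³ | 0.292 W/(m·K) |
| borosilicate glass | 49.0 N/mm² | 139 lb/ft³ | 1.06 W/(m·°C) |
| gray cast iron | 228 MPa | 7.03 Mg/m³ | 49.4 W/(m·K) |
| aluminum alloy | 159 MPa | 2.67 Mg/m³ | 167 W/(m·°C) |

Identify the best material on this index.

Screen on constraints: k ≥ 0.676 W/(m·K). Survivors: nickel superalloy, CFRP laminate, low-carbon steel, borosilicate glass, gray cast iron, aluminum alloy.
In SI units:
  nickel superalloy: σ_y = 1060 MPa, ρ = 8190 kg/m³
  CFRP laminate: σ_y = 628.0 MPa, ρ = 1560 kg/m³
  low-carbon steel: σ_y = 282.0 MPa, ρ = 7820 kg/m³
  borosilicate glass: σ_y = 49.00 MPa, ρ = 2227 kg/m³
  gray cast iron: σ_y = 228.0 MPa, ρ = 7030 kg/m³
  aluminum alloy: σ_y = 159.0 MPa, ρ = 2670 kg/m³
  CFRP laminate: M = 47.0×10⁻³
  nickel superalloy: M = 12.7×10⁻³
  aluminum alloy: M = 11.0×10⁻³
  borosilicate glass: M = 6.01×10⁻³
  low-carbon steel: M = 5.50×10⁻³
  gray cast iron: M = 5.31×10⁻³
CFRP laminate ranks first.

CFRP laminate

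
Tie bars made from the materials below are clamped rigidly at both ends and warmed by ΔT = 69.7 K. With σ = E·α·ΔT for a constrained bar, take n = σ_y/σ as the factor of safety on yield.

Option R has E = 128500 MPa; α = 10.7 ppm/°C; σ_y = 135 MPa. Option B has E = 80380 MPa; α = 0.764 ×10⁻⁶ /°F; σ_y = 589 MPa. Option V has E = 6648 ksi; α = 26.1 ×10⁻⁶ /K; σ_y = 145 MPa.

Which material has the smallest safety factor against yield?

option R

In consistent units (E in GPa, α in ×10⁻⁶/K, σ_y in MPa):
  option R: E = 128.5, α = 10.7, σ_y = 135.0 → σ = 95.8 MPa, n = 1.41
  option B: E = 80.38, α = 1.38, σ_y = 589.0 → σ = 7.70 MPa, n = 76.4
  option V: E = 45.84, α = 26.1, σ_y = 145.0 → σ = 83.4 MPa, n = 1.74
Smallest n: option R with n = 1.41.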